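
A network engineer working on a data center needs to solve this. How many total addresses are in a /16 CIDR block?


Given: CIDR prefix /16
Host bits = 32 - 16 = 16
Total addresses = 2^16 = 65536

65536


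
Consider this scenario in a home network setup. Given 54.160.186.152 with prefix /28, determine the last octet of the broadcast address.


Given: IP = 54.160.186.152, prefix = /28
Host bits = 32 - 28 = 4
Network last octet = 152 AND mask = 144
Host part size = 2^4 - 1 = 15
Broadcast last octet = 144 OR 15 = 159

159


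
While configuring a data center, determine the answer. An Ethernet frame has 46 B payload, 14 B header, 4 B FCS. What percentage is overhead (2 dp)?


Given: payload = 46 B, header = 14 B, trailer = 4 B
Overhead bytes = header + trailer = 14 + 4 = 18
Total frame = payload + overhead = 46 + 18 = 64
Overhead % = 18 / 64 * 100 = 28.1250% -> 28.13% (2 dp)

28.13


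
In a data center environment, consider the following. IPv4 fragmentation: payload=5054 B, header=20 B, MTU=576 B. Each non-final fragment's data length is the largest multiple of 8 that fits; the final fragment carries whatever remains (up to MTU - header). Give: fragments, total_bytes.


Max data per non-final fragment = floor((MTU - header)/8)*8 = floor((576 - 20)/8)*8 = floor(556/8)*8 = 552 B
Final fragment needs no 8-byte alignment: it can carry up to MTU - header = 556 B
Non-final fragments needed = ceil((payload - 556) / 552) = ceil(4498/552) = ceil(8.1486) = 9
Number of fragments = 9 + 1 = 10
Fragment sizes (data): 9 * 552 B + 86 B (last, 86 <= 556 OK)
Total bytes sent = payload + n_frags * header = 5054 + 10*20 = 5054 + 200 = 5254 B

10, 5254


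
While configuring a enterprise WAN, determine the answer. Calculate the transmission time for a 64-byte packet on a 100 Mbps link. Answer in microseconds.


Given: packet = 64 bytes, bandwidth = 100 Mbps
Packet in bits = 64 * 8 = 512 bits
Bandwidth = 100 * 10^6 = 100000000 bps
Time = 512 / 100000000 seconds
Time in us = 512 * 10^6 / 100000000 = 5.12

5.12


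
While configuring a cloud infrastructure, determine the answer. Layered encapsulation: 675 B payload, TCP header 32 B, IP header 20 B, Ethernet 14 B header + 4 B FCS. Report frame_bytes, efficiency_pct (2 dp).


TCP segment = 675 + 32 = 707 B
IP packet = 707 + 20 = 727 B
Ethernet frame = 727 + 14 + 4 = 745 B
Efficiency = app / frame = 675 / 745 = 0.906040 = 90.6040% -> 90.60% (2 dp)

745, 90.60


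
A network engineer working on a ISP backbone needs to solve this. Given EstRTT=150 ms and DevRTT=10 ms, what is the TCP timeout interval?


Given: EstRTT = 150 ms, DevRTT = 10 ms
Timeout = EstRTT + 4 * DevRTT
4 * DevRTT = 4 * 10 = 40
Timeout = 150 + 40 = 190 ms

190


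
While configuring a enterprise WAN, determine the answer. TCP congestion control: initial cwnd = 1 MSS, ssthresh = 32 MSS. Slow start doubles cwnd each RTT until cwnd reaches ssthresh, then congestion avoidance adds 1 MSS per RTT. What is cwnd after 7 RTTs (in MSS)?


RTT 0: cwnd = 1 MSS (initial)
RTT 1: cwnd = 2 MSS (slow start, doubled)
RTT 2: cwnd = 4 MSS (slow start, doubled)
RTT 3: cwnd = 8 MSS (slow start, doubled)
RTT 4: cwnd = 16 MSS (slow start, doubled)
RTT 5: cwnd = 32 MSS (slow start, doubled)
RTT 6: cwnd = 33 MSS (congestion avoidance, +1)
RTT 7: cwnd = 34 MSS (congestion avoidance, +1)

34


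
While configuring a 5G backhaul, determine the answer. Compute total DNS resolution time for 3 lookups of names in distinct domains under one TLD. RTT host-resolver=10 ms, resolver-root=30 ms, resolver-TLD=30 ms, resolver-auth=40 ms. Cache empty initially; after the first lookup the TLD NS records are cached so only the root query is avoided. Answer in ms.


Lookup 1 (cold cache): local + root + TLD + auth = 10 + 30 + 30 + 40 = 110 ms
Lookups 2..3 (TLD NS cached -> skip root; new domain -> still ask TLD and auth): local + TLD + auth = 10 + 30 + 40 = 80 ms each
Remaining 2 lookups: 2 * 80 = 160 ms
Total = 110 + 160 = 270 ms

270


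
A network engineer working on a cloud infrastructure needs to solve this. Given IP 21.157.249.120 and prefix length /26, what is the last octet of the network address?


Given: IP = 21.157.249.120, prefix = /26
Subnet mask = 255.255.255.192
Last octet of IP: 120
Last octet of mask: 192
Network last octet = 120 AND 192 = 64

64


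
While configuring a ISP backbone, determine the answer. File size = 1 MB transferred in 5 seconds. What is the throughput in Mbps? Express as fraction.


Given: file = 1 MB, time = 5 s
File in Mb = 1 * 8 = 8 Mb
Throughput = 8 / 5 Mbps
Throughput = 8/5 Mbps

8/5


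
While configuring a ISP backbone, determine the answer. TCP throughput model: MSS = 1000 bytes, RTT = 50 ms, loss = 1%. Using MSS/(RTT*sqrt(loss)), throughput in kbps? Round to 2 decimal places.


Given: MSS = 1000 bytes, RTT = 50 ms, loss = 1%
RTT in seconds = 50 / 1000 = 0.05
Loss rate = 1% = 0.01
sqrt(loss) = sqrt(0.01) = 0.1
Throughput (bytes/s) = 1000 / (0.05 * 0.1) = 200000.0000
Throughput (kbps) = 200000.0000 * 8 / 1000 = 1600.000000 -> 1600.00 kbps (2 dp)

1600.00


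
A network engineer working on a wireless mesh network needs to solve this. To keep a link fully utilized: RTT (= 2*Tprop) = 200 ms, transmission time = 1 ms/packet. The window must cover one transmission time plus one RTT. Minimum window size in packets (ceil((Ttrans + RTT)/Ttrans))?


Given: Ttrans = 1 ms, RTT = 200 ms (= 2 * Tprop, Tprop = 100 ms)
Time until first ACK returns = Ttrans + RTT = 1 + 200 = 201 ms
Need W * Ttrans >= Ttrans + RTT  ->  W >= (Ttrans + RTT) / Ttrans
(Ttrans + RTT) / Ttrans = 201 / 1 = 201
W_min = ceil(201) = 201

201


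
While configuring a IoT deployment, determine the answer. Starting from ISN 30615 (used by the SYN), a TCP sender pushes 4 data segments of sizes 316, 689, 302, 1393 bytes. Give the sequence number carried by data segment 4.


The SYN occupies sequence number ISN = 30615, so the first data byte is ISN + 1 = 30616.
SEQ of data segment i = (ISN + 1) + sum of payload sizes of segments 1..i-1.
Segment 1: SEQ = 30616, payload = 316 bytes
Segment 2: SEQ = 30932, payload = 689 bytes
Segment 3: SEQ = 31621, payload = 302 bytes
Segment 4: SEQ = 31923, payload = 1393 bytes
SEQ of segment 4 = 30616 + 316 + 689 + 302 = 31923

31923


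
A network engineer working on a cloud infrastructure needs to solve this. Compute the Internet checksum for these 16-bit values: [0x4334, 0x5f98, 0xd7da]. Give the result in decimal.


Given words: [0x4334, 0x5f98, 0xd7da]
Step 1: Sum all words
Raw sum = 17204 + 24472 + 55258 = 96934
Step 2: Fold carry: (31398 + 1) = 31399
One's complement = ~31399 & 0xFFFF = 34136

34136


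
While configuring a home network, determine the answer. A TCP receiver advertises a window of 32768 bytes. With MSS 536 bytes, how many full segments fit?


Given: RWND = 32768 bytes, MSS = 536 bytes
Full segments = floor(RWND / MSS)
Full segments = floor(32768 / 536)
Full segments = floor(61.1343) = 61

61


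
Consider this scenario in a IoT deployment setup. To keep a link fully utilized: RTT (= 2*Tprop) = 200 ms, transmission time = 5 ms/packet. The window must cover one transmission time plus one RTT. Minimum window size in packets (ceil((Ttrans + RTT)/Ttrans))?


Given: Ttrans = 5 ms, RTT = 200 ms (= 2 * Tprop, Tprop = 100 ms)
Time until first ACK returns = Ttrans + RTT = 5 + 200 = 205 ms
Need W * Ttrans >= Ttrans + RTT  ->  W >= (Ttrans + RTT) / Ttrans
(Ttrans + RTT) / Ttrans = 205 / 5 = 41
W_min = ceil(41) = 41

41


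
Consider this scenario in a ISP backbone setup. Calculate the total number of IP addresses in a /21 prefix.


Given: CIDR prefix /21
Host bits = 32 - 21 = 11
Total addresses = 2^11 = 2048

2048


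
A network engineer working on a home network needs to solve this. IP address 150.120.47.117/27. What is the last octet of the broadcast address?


Given: IP = 150.120.47.117, prefix = /27
Host bits = 32 - 27 = 5
Network last octet = 117 AND mask = 96
Host part size = 2^5 - 1 = 31
Broadcast last octet = 96 OR 31 = 127

127


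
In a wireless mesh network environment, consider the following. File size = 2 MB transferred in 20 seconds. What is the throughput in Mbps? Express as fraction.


Given: file = 2 MB, time = 20 s
File in Mb = 2 * 8 = 16 Mb
Throughput = 16 / 20 Mbps
Throughput = 4/5 Mbps

4/5


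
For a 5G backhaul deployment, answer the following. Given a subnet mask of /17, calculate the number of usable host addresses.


Given: subnet mask /17
Host bits = 32 - 17 = 15
Total addresses = 2^15 = 32768
Usable hosts = 32768 - 2 (network + broadcast) = 32766

32766


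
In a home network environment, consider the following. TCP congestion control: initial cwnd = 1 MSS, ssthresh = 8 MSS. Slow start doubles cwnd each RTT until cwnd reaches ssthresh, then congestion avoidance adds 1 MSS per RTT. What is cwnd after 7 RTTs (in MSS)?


RTT 0: cwnd = 1 MSS (initial)
RTT 1: cwnd = 2 MSS (slow start, doubled)
RTT 2: cwnd = 4 MSS (slow start, doubled)
RTT 3: cwnd = 8 MSS (slow start, doubled)
RTT 4: cwnd = 9 MSS (congestion avoidance, +1)
RTT 5: cwnd = 10 MSS (congestion avoidance, +1)
RTT 6: cwnd = 11 MSS (congestion avoidance, +1)
RTT 7: cwnd = 12 MSS (congestion avoidance, +1)

12


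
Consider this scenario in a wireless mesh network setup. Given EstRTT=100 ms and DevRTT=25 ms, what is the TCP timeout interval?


Given: EstRTT = 100 ms, DevRTT = 25 ms
Timeout = EstRTT + 4 * DevRTT
4 * DevRTT = 4 * 25 = 100
Timeout = 100 + 100 = 200 ms

200


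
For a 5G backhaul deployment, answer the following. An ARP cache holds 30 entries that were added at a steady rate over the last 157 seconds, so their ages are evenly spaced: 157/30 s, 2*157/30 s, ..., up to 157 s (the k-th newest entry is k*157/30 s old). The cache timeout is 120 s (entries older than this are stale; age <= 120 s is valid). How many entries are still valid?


Ages are k * 157/30 s for k = 1..30 (spacing = 5.2333 s).
Entry k is valid iff k * 157/30 <= 120 iff k <= 30 * 120 / 157 = 22.9299
n_valid = floor(22.9299) = 22
(n_stale = 30 - 22 = 8)

22


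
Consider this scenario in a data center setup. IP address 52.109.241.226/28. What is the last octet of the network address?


Given: IP = 52.109.241.226, prefix = /28
Subnet mask = 255.255.255.240
Last octet of IP: 226
Last octet of mask: 240
Network last octet = 226 AND 240 = 224

224


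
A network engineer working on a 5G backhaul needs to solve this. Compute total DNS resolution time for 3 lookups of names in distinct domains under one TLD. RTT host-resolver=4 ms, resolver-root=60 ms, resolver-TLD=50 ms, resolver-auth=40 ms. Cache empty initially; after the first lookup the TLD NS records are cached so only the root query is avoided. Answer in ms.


Lookup 1 (cold cache): local + root + TLD + auth = 4 + 60 + 50 + 40 = 154 ms
Lookups 2..3 (TLD NS cached -> skip root; new domain -> still ask TLD and auth): local + TLD + auth = 4 + 50 + 40 = 94 ms each
Remaining 2 lookups: 2 * 94 = 188 ms
Total = 154 + 188 = 342 ms

342


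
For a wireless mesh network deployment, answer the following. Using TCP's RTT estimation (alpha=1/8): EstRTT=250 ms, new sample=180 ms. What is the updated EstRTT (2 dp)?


Given: EstRTT = 250 ms, SampleRTT = 180 ms, alpha = 1/8
New EstRTT = (1 - alpha) * EstRTT + alpha * SampleRTT
(7/8) * 250 = 218.75
(1/8) * 180 = 22.5
New EstRTT = 218.75 + 22.5 = 241.25 ms -> 241.25 ms (2 dp)

241.25


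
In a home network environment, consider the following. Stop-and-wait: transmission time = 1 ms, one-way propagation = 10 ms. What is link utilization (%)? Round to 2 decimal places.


Given: Ttrans = 1 ms, Tprop = 10 ms
RTT = 2 * Tprop = 2 * 10 = 20 ms
U = Ttrans / (Ttrans + RTT)
U = 1 / (1 + 20)
U = 1 / 21 = 0.047619
U% = 4.76%

4.76


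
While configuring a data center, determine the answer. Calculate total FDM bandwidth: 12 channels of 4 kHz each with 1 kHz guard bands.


Given: 12 channels, 4 kHz each, guard = 1 kHz
Channel bandwidth = 12 * 4 = 48 kHz
Guard bands = 11 gaps * 1 kHz = 11 kHz
Total = 48 + 11 = 59 kHz

59


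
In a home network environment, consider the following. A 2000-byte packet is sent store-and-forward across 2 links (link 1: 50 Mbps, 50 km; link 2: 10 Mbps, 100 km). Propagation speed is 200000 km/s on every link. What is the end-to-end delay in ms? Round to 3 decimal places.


Packet = 2000 bytes = 16000 bits. Store-and-forward: sum (t_trans + t_prop) per link.
Link 1: t_trans = 16000/(50*10^6) s = 0.3200 ms; t_prop = 50/200000 s = 0.2500 ms; subtotal = 0.5700 ms
Link 2: t_trans = 16000/(10*10^6) s = 1.6000 ms; t_prop = 100/200000 s = 0.5000 ms; subtotal = 2.1000 ms
End-to-end = 0.5700 + 2.1000 = 2.6700 ms -> 2.670 ms (3 dp)

2.670


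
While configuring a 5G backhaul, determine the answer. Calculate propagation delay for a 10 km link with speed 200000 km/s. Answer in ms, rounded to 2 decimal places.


Given: distance = 10 km, speed = 200000 km/s
Delay = distance / speed = 10 / 200000 seconds
Delay in ms = 10 * 1000 / 200000
Delay = 0.0500 ms
Rounded to 2 dp = 0.05 ms

0.05


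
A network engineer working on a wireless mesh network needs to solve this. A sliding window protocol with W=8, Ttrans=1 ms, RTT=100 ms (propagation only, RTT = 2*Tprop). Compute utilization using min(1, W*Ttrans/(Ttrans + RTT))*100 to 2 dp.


Given: W = 8, Ttrans = 1 ms, RTT = 100 ms (= 2 * Tprop, Tprop = 50 ms)
Cycle time = Ttrans + RTT = 1 + 100 = 101 ms (first packet sent until its ACK returns)
W * Ttrans = 8 * 1 = 8 ms of sending per cycle
W * Ttrans / (Ttrans + RTT) = 8 / 101 = 0.079208
U = min(1, 0.079208) = 0.079208
U% = 7.92%

7.92


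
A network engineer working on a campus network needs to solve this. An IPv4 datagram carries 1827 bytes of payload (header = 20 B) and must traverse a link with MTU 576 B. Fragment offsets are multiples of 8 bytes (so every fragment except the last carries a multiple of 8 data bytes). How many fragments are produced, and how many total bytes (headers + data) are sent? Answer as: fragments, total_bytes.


Max data per non-final fragment = floor((MTU - header)/8)*8 = floor((576 - 20)/8)*8 = floor(556/8)*8 = 552 B
Final fragment needs no 8-byte alignment: it can carry up to MTU - header = 556 B
Non-final fragments needed = ceil((payload - 556) / 552) = ceil(1271/552) = ceil(2.3025) = 3
Number of fragments = 3 + 1 = 4
Fragment sizes (data): 3 * 552 B + 171 B (last, 171 <= 556 OK)
Total bytes sent = payload + n_frags * header = 1827 + 4*20 = 1827 + 80 = 1907 B

4, 1907


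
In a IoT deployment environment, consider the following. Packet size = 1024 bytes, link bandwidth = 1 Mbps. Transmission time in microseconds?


Given: packet = 1024 bytes, bandwidth = 1 Mbps
Packet in bits = 1024 * 8 = 8192 bits
Bandwidth = 1 * 10^6 = 1000000 bps
Time = 8192 / 1000000 seconds
Time in us = 8192 * 10^6 / 1000000 = 8192

8192


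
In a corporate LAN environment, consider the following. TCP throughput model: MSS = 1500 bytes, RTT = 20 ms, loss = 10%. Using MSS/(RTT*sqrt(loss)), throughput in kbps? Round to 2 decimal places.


Given: MSS = 1500 bytes, RTT = 20 ms, loss = 10%
RTT in seconds = 20 / 1000 = 0.02
Loss rate = 10% = 0.1
sqrt(loss) = sqrt(0.1) = 0.316227766017
Throughput (bytes/s) = 1500 / (0.02 * 0.316227766017) = 237170.8245
Throughput (kbps) = 237170.8245 * 8 / 1000 = 1897.366596 -> 1897.37 kbps (2 dp)

1897.37


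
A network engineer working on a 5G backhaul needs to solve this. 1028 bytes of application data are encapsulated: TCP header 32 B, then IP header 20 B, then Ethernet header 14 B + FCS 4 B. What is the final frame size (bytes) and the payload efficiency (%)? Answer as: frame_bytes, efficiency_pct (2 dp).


TCP segment = 1028 + 32 = 1060 B
IP packet = 1060 + 20 = 1080 B
Ethernet frame = 1080 + 14 + 4 = 1098 B
Efficiency = app / frame = 1028 / 1098 = 0.936248 = 93.6248% -> 93.62% (2 dp)

1098, 93.62


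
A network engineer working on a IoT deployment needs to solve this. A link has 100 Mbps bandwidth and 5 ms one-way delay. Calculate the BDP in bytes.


Given: bandwidth = 100 Mbps, delay = 5 ms
BDP in bits = 100 * 10^6 * 5 / 1000
BDP in bits = 500000
BDP in bytes = 500000 / 8 = 62500

62500


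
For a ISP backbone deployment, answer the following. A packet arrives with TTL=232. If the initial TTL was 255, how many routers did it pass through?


Given: initial TTL = 255, received TTL = 232
Hops = initial TTL - received TTL
Hops = 255 - 232 = 23

23


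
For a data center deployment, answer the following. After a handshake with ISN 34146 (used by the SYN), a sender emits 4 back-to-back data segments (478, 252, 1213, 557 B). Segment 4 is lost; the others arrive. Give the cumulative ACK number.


SYN uses sequence number 34146; first data byte = ISN + 1 = 34147.
Segment 1: SEQ = 34147, len = 478 B, covers [34147, 34624]
Segment 2: SEQ = 34625, len = 252 B, covers [34625, 34876]
Segment 3: SEQ = 34877, len = 1213 B, covers [34877, 36089]
Segment 4: SEQ = 36090, len = 557 B, covers [36090, 36646] [LOST]
In-order data received: bytes [34147, 36089] (segments 1..3).
Segment 4 missing -> gap begins at byte 36090.
Cumulative ACK = next expected in-order byte = 34147 + 478 + 252 + 1213 = 36090

36090


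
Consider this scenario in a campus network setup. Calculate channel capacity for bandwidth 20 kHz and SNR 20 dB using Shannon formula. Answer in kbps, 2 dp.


Given: B = 20 kHz, SNR = 20 dB
SNR linear = 10^(20/10) = 100
1 + SNR = 101
log2(101) = 6.6582114828
C = 20 * 1000 * 6.6582114828 = 133164.2297 bps
C = 133.164230 kbps -> 133.16 kbps (2 dp)

133.16


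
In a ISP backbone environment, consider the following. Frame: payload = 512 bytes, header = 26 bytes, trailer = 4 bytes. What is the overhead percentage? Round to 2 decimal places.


Given: payload = 512 B, header = 26 B, trailer = 4 B
Overhead bytes = header + trailer = 26 + 4 = 30
Total frame = payload + overhead = 512 + 30 = 542
Overhead % = 30 / 542 * 100 = 5.5351% -> 5.54% (2 dp)

5.54


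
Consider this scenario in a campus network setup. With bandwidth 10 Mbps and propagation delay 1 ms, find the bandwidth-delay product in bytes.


Given: bandwidth = 10 Mbps, delay = 1 ms
BDP in bits = 10 * 10^6 * 1 / 1000
BDP in bits = 10000
BDP in bytes = 10000 / 8 = 1250

1250


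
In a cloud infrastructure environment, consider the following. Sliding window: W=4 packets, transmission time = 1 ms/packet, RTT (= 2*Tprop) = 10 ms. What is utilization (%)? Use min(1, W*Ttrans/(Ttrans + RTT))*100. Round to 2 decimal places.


Given: W = 4, Ttrans = 1 ms, RTT = 10 ms (= 2 * Tprop, Tprop = 5 ms)
Cycle time = Ttrans + RTT = 1 + 10 = 11 ms (first packet sent until its ACK returns)
W * Ttrans = 4 * 1 = 4 ms of sending per cycle
W * Ttrans / (Ttrans + RTT) = 4 / 11 = 0.363636
U = min(1, 0.363636) = 0.363636
U% = 36.36%

36.36


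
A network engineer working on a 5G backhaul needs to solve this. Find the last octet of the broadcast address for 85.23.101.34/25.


Given: IP = 85.23.101.34, prefix = /25
Host bits = 32 - 25 = 7
Network last octet = 34 AND mask = 0
Host part size = 2^7 - 1 = 127
Broadcast last octet = 0 OR 127 = 127

127


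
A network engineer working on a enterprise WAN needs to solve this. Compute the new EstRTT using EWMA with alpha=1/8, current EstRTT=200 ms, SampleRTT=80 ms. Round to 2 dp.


Given: EstRTT = 200 ms, SampleRTT = 80 ms, alpha = 1/8
New EstRTT = (1 - alpha) * EstRTT + alpha * SampleRTT
(7/8) * 200 = 175
(1/8) * 80 = 10
New EstRTT = 175 + 10 = 185 ms -> 185.00 ms (2 dp)

185.00


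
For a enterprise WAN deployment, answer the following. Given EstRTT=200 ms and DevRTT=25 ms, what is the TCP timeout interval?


Given: EstRTT = 200 ms, DevRTT = 25 ms
Timeout = EstRTT + 4 * DevRTT
4 * DevRTT = 4 * 25 = 100
Timeout = 200 + 100 = 300 ms

300


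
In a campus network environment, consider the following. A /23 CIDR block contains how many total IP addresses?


Given: CIDR prefix /23
Host bits = 32 - 23 = 9
Total addresses = 2^9 = 512

512


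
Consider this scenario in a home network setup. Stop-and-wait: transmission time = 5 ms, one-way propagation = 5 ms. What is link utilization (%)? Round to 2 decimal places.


Given: Ttrans = 5 ms, Tprop = 5 ms
RTT = 2 * Tprop = 2 * 5 = 10 ms
U = Ttrans / (Ttrans + RTT)
U = 5 / (5 + 10)
U = 5 / 15 = 0.333333
U% = 33.33%

33.33


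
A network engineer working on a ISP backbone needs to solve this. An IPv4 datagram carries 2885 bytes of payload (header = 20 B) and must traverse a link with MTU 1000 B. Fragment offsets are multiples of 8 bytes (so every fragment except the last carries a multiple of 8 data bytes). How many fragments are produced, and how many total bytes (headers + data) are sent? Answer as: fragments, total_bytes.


Max data per non-final fragment = floor((MTU - header)/8)*8 = floor((1000 - 20)/8)*8 = floor(980/8)*8 = 976 B
Final fragment needs no 8-byte alignment: it can carry up to MTU - header = 980 B
Non-final fragments needed = ceil((payload - 980) / 976) = ceil(1905/976) = ceil(1.9518) = 2
Number of fragments = 2 + 1 = 3
Fragment sizes (data): 2 * 976 B + 933 B (last, 933 <= 980 OK)
Total bytes sent = payload + n_frags * header = 2885 + 3*20 = 2885 + 60 = 2945 B

3, 2945


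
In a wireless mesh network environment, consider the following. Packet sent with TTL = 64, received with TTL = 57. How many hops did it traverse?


Given: initial TTL = 64, received TTL = 57
Hops = initial TTL - received TTL
Hops = 64 - 57 = 7

7


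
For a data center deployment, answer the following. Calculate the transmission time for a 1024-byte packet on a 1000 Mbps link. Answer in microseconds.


Given: packet = 1024 bytes, bandwidth = 1000 Mbps
Packet in bits = 1024 * 8 = 8192 bits
Bandwidth = 1000 * 10^6 = 1000000000 bps
Time = 8192 / 1000000000 seconds
Time in us = 8192 * 10^6 / 1000000000 = 8.192

8.192


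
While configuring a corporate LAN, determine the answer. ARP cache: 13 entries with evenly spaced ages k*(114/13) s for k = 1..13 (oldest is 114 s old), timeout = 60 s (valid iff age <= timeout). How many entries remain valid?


Ages are k * 114/13 s for k = 1..13 (spacing = 8.7692 s).
Entry k is valid iff k * 114/13 <= 60 iff k <= 13 * 60 / 114 = 6.8421
n_valid = floor(6.8421) = 6
(n_stale = 13 - 6 = 7)

6


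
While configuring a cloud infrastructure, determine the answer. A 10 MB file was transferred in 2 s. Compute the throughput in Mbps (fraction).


Given: file = 10 MB, time = 2 s
File in Mb = 10 * 8 = 80 Mb
Throughput = 80 / 2 Mbps
Throughput = 40 Mbps

40


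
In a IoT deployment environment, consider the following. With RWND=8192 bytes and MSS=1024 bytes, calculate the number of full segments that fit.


Given: RWND = 8192 bytes, MSS = 1024 bytes
Full segments = floor(RWND / MSS)
Full segments = floor(8192 / 1024)
Full segments = floor(8.0) = 8

8


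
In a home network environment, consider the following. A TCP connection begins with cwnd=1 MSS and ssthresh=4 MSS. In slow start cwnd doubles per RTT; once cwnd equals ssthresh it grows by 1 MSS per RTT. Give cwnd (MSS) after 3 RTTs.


RTT 0: cwnd = 1 MSS (initial)
RTT 1: cwnd = 2 MSS (slow start, doubled)
RTT 2: cwnd = 4 MSS (slow start, doubled)
RTT 3: cwnd = 5 MSS (congestion avoidance, +1)

5


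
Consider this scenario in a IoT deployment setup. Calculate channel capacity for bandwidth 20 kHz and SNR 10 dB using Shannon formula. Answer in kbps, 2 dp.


Given: B = 20 kHz, SNR = 10 dB
SNR linear = 10^(10/10) = 10
1 + SNR = 11
log2(11) = 3.4594316186
C = 20 * 1000 * 3.4594316186 = 69188.6324 bps
C = 69.188632 kbps -> 69.19 kbps (2 dp)

69.19


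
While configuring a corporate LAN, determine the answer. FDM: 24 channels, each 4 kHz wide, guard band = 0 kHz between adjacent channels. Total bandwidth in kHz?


Given: 24 channels, 4 kHz each, guard = 0 kHz
Channel bandwidth = 24 * 4 = 96 kHz
Guard bands = 23 gaps * 0 kHz = 0 kHz
Total = 96 + 0 = 96 kHz

96


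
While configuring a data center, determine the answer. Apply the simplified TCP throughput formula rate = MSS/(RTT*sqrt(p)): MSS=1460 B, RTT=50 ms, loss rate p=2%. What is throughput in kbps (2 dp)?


Given: MSS = 1460 bytes, RTT = 50 ms, loss = 2%
RTT in seconds = 50 / 1000 = 0.05
Loss rate = 2% = 0.02
sqrt(loss) = sqrt(0.02) = 0.141421356237
Throughput (bytes/s) = 1460 / (0.05 * 0.141421356237) = 206475.1801
Throughput (kbps) = 206475.1801 * 8 / 1000 = 1651.801441 -> 1651.80 kbps (2 dp)

1651.80


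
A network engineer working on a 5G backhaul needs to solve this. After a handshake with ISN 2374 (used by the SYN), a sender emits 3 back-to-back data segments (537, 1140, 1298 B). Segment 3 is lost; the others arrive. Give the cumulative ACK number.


SYN uses sequence number 2374; first data byte = ISN + 1 = 2375.
Segment 1: SEQ = 2375, len = 537 B, covers [2375, 2911]
Segment 2: SEQ = 2912, len = 1140 B, covers [2912, 4051]
Segment 3: SEQ = 4052, len = 1298 B, covers [4052, 5349] [LOST]
In-order data received: bytes [2375, 4051] (segments 1..2).
Segment 3 missing -> gap begins at byte 4052.
Cumulative ACK = next expected in-order byte = 2375 + 537 + 1140 = 4052

4052


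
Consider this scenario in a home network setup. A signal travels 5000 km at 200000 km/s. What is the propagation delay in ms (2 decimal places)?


Given: distance = 5000 km, speed = 200000 km/s
Delay = distance / speed = 5000 / 200000 seconds
Delay in ms = 5000 * 1000 / 200000
Delay = 25.0000 ms
Rounded to 2 dp = 25.00 ms

25.00


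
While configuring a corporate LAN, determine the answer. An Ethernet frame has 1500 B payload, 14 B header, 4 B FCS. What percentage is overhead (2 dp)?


Given: payload = 1500 B, header = 14 B, trailer = 4 B
Overhead bytes = header + trailer = 14 + 4 = 18
Total frame = payload + overhead = 1500 + 18 = 1518
Overhead % = 18 / 1518 * 100 = 1.1858% -> 1.19% (2 dp)

1.19


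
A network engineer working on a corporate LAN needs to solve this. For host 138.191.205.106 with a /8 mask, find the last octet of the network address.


Given: IP = 138.191.205.106, prefix = /8
Subnet mask = 255.0.0.0
Last octet of IP: 106
Last octet of mask: 0
Network last octet = 106 AND 0 = 0

0


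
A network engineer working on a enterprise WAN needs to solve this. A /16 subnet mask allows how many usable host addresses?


Given: subnet mask /16
Host bits = 32 - 16 = 16
Total addresses = 2^16 = 65536
Usable hosts = 65536 - 2 (network + broadcast) = 65534

65534


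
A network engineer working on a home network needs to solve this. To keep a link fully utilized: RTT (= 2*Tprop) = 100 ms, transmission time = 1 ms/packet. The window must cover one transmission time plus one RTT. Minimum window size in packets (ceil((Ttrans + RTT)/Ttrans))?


Given: Ttrans = 1 ms, RTT = 100 ms (= 2 * Tprop, Tprop = 50 ms)
Time until first ACK returns = Ttrans + RTT = 1 + 100 = 101 ms
Need W * Ttrans >= Ttrans + RTT  ->  W >= (Ttrans + RTT) / Ttrans
(Ttrans + RTT) / Ttrans = 101 / 1 = 101
W_min = ceil(101) = 101

101


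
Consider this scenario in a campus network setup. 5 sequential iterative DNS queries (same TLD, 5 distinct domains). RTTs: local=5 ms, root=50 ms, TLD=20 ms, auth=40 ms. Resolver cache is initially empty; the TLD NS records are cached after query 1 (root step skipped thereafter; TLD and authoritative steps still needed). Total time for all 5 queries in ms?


Lookup 1 (cold cache): local + root + TLD + auth = 5 + 50 + 20 + 40 = 115 ms
Lookups 2..5 (TLD NS cached -> skip root; new domain -> still ask TLD and auth): local + TLD + auth = 5 + 20 + 40 = 65 ms each
Remaining 4 lookups: 4 * 65 = 260 ms
Total = 115 + 260 = 375 ms

375


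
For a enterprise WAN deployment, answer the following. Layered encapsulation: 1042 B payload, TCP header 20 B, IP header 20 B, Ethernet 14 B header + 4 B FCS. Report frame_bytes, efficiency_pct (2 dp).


TCP segment = 1042 + 20 = 1062 B
IP packet = 1062 + 20 = 1082 B
Ethernet frame = 1082 + 14 + 4 = 1100 B
Efficiency = app / frame = 1042 / 1100 = 0.947273 = 94.7273% -> 94.73% (2 dp)

1100, 94.73


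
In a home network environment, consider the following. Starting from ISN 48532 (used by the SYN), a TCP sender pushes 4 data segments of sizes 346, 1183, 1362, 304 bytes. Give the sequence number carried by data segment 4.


The SYN occupies sequence number ISN = 48532, so the first data byte is ISN + 1 = 48533.
SEQ of data segment i = (ISN + 1) + sum of payload sizes of segments 1..i-1.
Segment 1: SEQ = 48533, payload = 346 bytes
Segment 2: SEQ = 48879, payload = 1183 bytes
Segment 3: SEQ = 50062, payload = 1362 bytes
Segment 4: SEQ = 51424, payload = 304 bytes
SEQ of segment 4 = 48533 + 346 + 1183 + 1362 = 51424

51424


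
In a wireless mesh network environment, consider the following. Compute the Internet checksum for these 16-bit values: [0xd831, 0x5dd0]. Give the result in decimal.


Given words: [0xd831, 0x5dd0]
Step 1: Sum all words
Raw sum = 55345 + 24016 = 79361
Step 2: Fold carry: (13825 + 1) = 13826
One's complement = ~13826 & 0xFFFF = 51709

51709


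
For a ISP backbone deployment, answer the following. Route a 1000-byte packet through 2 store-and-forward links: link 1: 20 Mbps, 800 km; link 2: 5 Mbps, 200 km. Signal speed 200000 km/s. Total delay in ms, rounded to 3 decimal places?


Packet = 1000 bytes = 8000 bits. Store-and-forward: sum (t_trans + t_prop) per link.
Link 1: t_trans = 8000/(20*10^6) s = 0.4000 ms; t_prop = 800/200000 s = 4.0000 ms; subtotal = 4.4000 ms
Link 2: t_trans = 8000/(5*10^6) s = 1.6000 ms; t_prop = 200/200000 s = 1.0000 ms; subtotal = 2.6000 ms
End-to-end = 4.4000 + 2.6000 = 7.0000 ms -> 7.000 ms (3 dp)

7.000


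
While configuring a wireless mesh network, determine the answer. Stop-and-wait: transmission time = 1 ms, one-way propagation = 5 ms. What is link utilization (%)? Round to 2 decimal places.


Given: Ttrans = 1 ms, Tprop = 5 ms
RTT = 2 * Tprop = 2 * 5 = 10 ms
U = Ttrans / (Ttrans + RTT)
U = 1 / (1 + 10)
U = 1 / 11 = 0.090909
U% = 9.09%

9.09


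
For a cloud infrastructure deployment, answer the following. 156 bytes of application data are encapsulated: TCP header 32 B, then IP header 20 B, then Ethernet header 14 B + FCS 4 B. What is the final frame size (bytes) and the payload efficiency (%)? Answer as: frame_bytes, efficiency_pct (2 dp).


TCP segment = 156 + 32 = 188 B
IP packet = 188 + 20 = 208 B
Ethernet frame = 208 + 14 + 4 = 226 B
Efficiency = app / frame = 156 / 226 = 0.690265 = 69.0265% -> 69.03% (2 dp)

226, 69.03


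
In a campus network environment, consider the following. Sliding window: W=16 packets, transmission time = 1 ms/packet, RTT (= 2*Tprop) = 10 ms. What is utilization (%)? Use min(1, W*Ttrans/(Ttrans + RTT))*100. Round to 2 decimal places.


Given: W = 16, Ttrans = 1 ms, RTT = 10 ms (= 2 * Tprop, Tprop = 5 ms)
Cycle time = Ttrans + RTT = 1 + 10 = 11 ms (first packet sent until its ACK returns)
W * Ttrans = 16 * 1 = 16 ms of sending per cycle
W * Ttrans / (Ttrans + RTT) = 16 / 11 = 1.454545
U = min(1, 1.454545) = 1.000000
U% = 100.00%

100.00


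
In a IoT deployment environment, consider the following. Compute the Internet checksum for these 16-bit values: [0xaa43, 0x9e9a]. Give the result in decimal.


Given words: [0xaa43, 0x9e9a]
Step 1: Sum all words
Raw sum = 43587 + 40602 = 84189
Step 2: Fold carry: (18653 + 1) = 18654
One's complement = ~18654 & 0xFFFF = 46881

46881


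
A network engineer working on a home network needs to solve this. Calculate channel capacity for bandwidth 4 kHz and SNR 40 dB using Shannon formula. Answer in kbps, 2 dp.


Given: B = 4 kHz, SNR = 40 dB
SNR linear = 10^(40/10) = 10000
1 + SNR = 10001
log2(10001) = 13.2878566418
C = 4 * 1000 * 13.2878566418 = 53151.4266 bps
C = 53.151427 kbps -> 53.15 kbps (2 dp)

53.15


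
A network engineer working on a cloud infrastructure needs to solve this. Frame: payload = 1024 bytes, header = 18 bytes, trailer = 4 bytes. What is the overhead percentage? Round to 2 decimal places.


Given: payload = 1024 B, header = 18 B, trailer = 4 B
Overhead bytes = header + trailer = 18 + 4 = 22
Total frame = payload + overhead = 1024 + 22 = 1046
Overhead % = 22 / 1046 * 100 = 2.1033% -> 2.10% (2 dp)

2.10


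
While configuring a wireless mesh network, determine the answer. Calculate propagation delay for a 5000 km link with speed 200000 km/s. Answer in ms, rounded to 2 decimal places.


Given: distance = 5000 km, speed = 200000 km/s
Delay = distance / speed = 5000 / 200000 seconds
Delay in ms = 5000 * 1000 / 200000
Delay = 25.0000 ms
Rounded to 2 dp = 25.00 ms

25.00


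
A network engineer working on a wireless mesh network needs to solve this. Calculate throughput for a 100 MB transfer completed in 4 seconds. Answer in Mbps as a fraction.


Given: file = 100 MB, time = 4 s
File in Mb = 100 * 8 = 800 Mb
Throughput = 800 / 4 Mbps
Throughput = 200 Mbps

200


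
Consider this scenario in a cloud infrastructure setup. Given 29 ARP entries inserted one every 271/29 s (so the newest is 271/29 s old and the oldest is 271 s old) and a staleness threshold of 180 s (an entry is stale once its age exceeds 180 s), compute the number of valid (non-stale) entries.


Ages are k * 271/29 s for k = 1..29 (spacing = 9.3448 s).
Entry k is valid iff k * 271/29 <= 180 iff k <= 29 * 180 / 271 = 19.2620
n_valid = floor(19.2620) = 19
(n_stale = 29 - 19 = 10)

19


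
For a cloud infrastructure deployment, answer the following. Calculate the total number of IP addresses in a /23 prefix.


Given: CIDR prefix /23
Host bits = 32 - 23 = 9
Total addresses = 2^9 = 512

512


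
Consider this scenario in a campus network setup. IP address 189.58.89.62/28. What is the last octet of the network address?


Given: IP = 189.58.89.62, prefix = /28
Subnet mask = 255.255.255.240
Last octet of IP: 62
Last octet of mask: 240
Network last octet = 62 AND 240 = 48

48


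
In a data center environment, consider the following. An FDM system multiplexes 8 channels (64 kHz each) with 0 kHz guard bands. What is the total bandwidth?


Given: 8 channels, 64 kHz each, guard = 0 kHz
Channel bandwidth = 8 * 64 = 512 kHz
Guard bands = 7 gaps * 0 kHz = 0 kHz
Total = 512 + 0 = 512 kHz

512


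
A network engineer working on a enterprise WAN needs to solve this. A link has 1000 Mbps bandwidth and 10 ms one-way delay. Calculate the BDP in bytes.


Given: bandwidth = 1000 Mbps, delay = 10 ms
BDP in bits = 1000 * 10^6 * 10 / 1000
BDP in bits = 10000000
BDP in bytes = 10000000 / 8 = 1250000

1250000


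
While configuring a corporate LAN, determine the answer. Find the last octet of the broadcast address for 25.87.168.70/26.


Given: IP = 25.87.168.70, prefix = /26
Host bits = 32 - 26 = 6
Network last octet = 70 AND mask = 64
Host part size = 2^6 - 1 = 63
Broadcast last octet = 64 OR 63 = 127

127


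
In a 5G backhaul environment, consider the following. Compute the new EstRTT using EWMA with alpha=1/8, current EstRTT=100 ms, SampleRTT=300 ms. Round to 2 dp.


Given: EstRTT = 100 ms, SampleRTT = 300 ms, alpha = 1/8
New EstRTT = (1 - alpha) * EstRTT + alpha * SampleRTT
(7/8) * 100 = 87.5
(1/8) * 300 = 37.5
New EstRTT = 87.5 + 37.5 = 125 ms -> 125.00 ms (2 dp)

125.00


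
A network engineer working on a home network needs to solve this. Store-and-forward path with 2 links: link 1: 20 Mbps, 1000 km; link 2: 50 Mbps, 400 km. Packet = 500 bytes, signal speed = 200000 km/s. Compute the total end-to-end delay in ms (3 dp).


Packet = 500 bytes = 4000 bits. Store-and-forward: sum (t_trans + t_prop) per link.
Link 1: t_trans = 4000/(20*10^6) s = 0.2000 ms; t_prop = 1000/200000 s = 5.0000 ms; subtotal = 5.2000 ms
Link 2: t_trans = 4000/(50*10^6) s = 0.0800 ms; t_prop = 400/200000 s = 2.0000 ms; subtotal = 2.0800 ms
End-to-end = 5.2000 + 2.0800 = 7.2800 ms -> 7.280 ms (3 dp)

7.280


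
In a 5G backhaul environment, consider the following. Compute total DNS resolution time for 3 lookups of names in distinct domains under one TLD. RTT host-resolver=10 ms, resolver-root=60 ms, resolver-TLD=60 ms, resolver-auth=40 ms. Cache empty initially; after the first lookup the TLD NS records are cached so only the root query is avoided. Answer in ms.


Lookup 1 (cold cache): local + root + TLD + auth = 10 + 60 + 60 + 40 = 170 ms
Lookups 2..3 (TLD NS cached -> skip root; new domain -> still ask TLD and auth): local + TLD + auth = 10 + 60 + 40 = 110 ms each
Remaining 2 lookups: 2 * 110 = 220 ms
Total = 170 + 220 = 390 ms

390


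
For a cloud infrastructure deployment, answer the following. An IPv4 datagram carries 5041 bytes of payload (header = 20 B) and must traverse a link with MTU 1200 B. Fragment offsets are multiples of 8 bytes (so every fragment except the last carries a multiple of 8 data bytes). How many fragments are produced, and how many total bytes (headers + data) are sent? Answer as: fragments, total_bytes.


Max data per non-final fragment = floor((MTU - header)/8)*8 = floor((1200 - 20)/8)*8 = floor(1180/8)*8 = 1176 B
Final fragment needs no 8-byte alignment: it can carry up to MTU - header = 1180 B
Non-final fragments needed = ceil((payload - 1180) / 1176) = ceil(3861/1176) = ceil(3.2832) = 4
Number of fragments = 4 + 1 = 5
Fragment sizes (data): 4 * 1176 B + 337 B (last, 337 <= 1180 OK)
Total bytes sent = payload + n_frags * header = 5041 + 5*20 = 5041 + 100 = 5141 B

5, 5141


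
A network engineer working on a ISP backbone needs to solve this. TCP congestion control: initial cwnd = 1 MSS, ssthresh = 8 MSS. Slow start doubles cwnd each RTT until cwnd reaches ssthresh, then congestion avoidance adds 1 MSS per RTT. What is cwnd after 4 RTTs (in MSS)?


RTT 0: cwnd = 1 MSS (initial)
RTT 1: cwnd = 2 MSS (slow start, doubled)
RTT 2: cwnd = 4 MSS (slow start, doubled)
RTT 3: cwnd = 8 MSS (slow start, doubled)
RTT 4: cwnd = 9 MSS (congestion avoidance, +1)

9


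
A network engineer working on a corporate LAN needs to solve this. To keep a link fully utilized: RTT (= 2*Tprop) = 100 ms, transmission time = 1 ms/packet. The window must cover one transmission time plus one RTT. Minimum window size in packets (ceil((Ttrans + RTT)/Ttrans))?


Given: Ttrans = 1 ms, RTT = 100 ms (= 2 * Tprop, Tprop = 50 ms)
Time until first ACK returns = Ttrans + RTT = 1 + 100 = 101 ms
Need W * Ttrans >= Ttrans + RTT  ->  W >= (Ttrans + RTT) / Ttrans
(Ttrans + RTT) / Ttrans = 101 / 1 = 101
W_min = ceil(101) = 101

101


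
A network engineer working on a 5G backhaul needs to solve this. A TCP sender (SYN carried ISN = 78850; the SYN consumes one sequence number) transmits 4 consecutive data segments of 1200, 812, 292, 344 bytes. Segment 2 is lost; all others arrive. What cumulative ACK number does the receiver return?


SYN uses sequence number 78850; first data byte = ISN + 1 = 78851.
Segment 1: SEQ = 78851, len = 1200 B, covers [78851, 80050]
Segment 2: SEQ = 80051, len = 812 B, covers [80051, 80862] [LOST]
Segment 3: SEQ = 80863, len = 292 B, covers [80863, 81154]
Segment 4: SEQ = 81155, len = 344 B, covers [81155, 81498]
In-order data received: bytes [78851, 80050] (segments 1..1).
Segment 2 missing -> gap begins at byte 80051; later segments buffered out of order.
Cumulative ACK = next expected in-order byte = 78851 + 1200 = 80051

80051


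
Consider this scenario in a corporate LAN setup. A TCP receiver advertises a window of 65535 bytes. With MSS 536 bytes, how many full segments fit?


Given: RWND = 65535 bytes, MSS = 536 bytes
Full segments = floor(RWND / MSS)
Full segments = floor(65535 / 536)
Full segments = floor(122.2668) = 122

122


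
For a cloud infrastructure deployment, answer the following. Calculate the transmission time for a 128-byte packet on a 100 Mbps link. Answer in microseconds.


Given: packet = 128 bytes, bandwidth = 100 Mbps
Packet in bits = 128 * 8 = 1024 bits
Bandwidth = 100 * 10^6 = 100000000 bps
Time = 1024 / 100000000 seconds
Time in us = 1024 * 10^6 / 100000000 = 10.24

10.24


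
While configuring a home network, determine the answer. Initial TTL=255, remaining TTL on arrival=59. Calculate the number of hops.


Given: initial TTL = 255, received TTL = 59
Hops = initial TTL - received TTL
Hops = 255 - 59 = 196

196
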